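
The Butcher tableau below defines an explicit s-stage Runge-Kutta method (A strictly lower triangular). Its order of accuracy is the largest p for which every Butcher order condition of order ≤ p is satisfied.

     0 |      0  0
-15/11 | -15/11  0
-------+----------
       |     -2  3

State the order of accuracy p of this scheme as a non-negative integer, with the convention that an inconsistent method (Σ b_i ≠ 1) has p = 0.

b = (-2, 3)
c = (0, -15/11)
Σ b_i: (-2)·1 + 3·1 = 1 ✓
b·c: 3·(-15/11) = -45/11 ≠ 1/2 ⇒ order 1.

1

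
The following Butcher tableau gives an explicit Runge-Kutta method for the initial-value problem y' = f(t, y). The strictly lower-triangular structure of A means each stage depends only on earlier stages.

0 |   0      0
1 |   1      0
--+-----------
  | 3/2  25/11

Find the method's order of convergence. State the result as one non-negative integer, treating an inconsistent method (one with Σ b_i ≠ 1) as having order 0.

0

b = (3/2, 25/11)
c = (0, 1)
Σ b_i: 3/2·1 + 25/11·1 = 83/22 ≠ 1 ⇒ order 0.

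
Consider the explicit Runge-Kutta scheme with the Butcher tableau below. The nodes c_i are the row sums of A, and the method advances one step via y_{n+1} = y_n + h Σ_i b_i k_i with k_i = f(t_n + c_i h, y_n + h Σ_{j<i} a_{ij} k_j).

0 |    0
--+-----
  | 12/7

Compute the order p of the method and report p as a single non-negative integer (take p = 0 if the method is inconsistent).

0

b = (12/7)
c = (0)
Σ b_i: 12/7·1 = 12/7 ≠ 1 ⇒ order 0.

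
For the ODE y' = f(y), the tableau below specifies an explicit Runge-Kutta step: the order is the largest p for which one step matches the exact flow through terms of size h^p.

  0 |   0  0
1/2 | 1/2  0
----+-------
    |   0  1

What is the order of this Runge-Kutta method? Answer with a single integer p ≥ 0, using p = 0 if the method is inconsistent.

b = (0, 1)
c = (0, 1/2)
Σ b_i: 1·1 = 1 ✓
b·c: 1·1/2 = 1/2 ✓; 2 stages ⇒ order 2.

2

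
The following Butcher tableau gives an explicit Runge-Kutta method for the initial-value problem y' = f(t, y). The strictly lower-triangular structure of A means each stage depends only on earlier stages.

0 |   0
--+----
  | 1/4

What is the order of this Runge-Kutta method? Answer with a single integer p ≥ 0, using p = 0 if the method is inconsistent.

b = (1/4)
c = (0)
Σ b_i: 1/4·1 = 1/4 ≠ 1 ⇒ order 0.

0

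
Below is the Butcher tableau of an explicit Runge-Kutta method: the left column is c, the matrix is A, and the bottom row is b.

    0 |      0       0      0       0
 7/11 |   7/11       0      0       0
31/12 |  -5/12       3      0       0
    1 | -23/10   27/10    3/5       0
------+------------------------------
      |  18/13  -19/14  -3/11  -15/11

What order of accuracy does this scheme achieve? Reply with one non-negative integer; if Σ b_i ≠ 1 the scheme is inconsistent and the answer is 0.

0

b = (18/13, -19/14, -3/11, -15/11)
c = (0, 7/11, 31/12, 1)
Ac = (0, 0, 21/11, 719/220)
Σ b_i: 18/13·1 + (-19/14)·1 + (-3/11)·1 + (-15/11)·1 = -3221/2002 ≠ 1 ⇒ order 0.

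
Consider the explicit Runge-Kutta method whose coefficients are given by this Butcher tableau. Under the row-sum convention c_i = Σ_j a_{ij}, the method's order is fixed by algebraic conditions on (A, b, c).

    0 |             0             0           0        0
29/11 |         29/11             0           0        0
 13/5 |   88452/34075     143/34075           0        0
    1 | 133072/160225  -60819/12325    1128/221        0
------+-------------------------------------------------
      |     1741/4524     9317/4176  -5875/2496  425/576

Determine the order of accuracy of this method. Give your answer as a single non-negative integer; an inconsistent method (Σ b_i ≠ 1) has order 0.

4

b = (1741/4524, 9317/4176, -5875/2496, 425/576)
c = (0, 29/11, 13/5, 1)
Ac = (0, 0, 13/1175, 111/425)
Σ b_i: 1741/4524·1 + 9317/4176·1 + (-5875/2496)·1 + 425/576·1 = 1 ✓
b·c: 9317/4176·29/11 + (-5875/2496)·13/5 + 425/576·1 = 1/2 ✓
b·c²: 9317/4176·841/121 + (-5875/2496)·169/25 + 425/576·1 = 1/3 ✓
b·Ac: (-5875/2496)·13/1175 + 425/576·111/425 = 1/6 ✓
b·c³: 9317/4176·24389/1331 + (-5875/2496)·2197/125 + 425/576·1 = 1/4 ✓
b·(c∘Ac): (-5875/2496)·169/5875 + 425/576·111/425 = 1/8 ✓
b·Ac²: (-5875/2496)·377/12925 + 425/576·963/4675 = 1/12 ✓
b·A²c: 425/576·24/425 = 1/24 ✓; 4 stages ⇒ order 4.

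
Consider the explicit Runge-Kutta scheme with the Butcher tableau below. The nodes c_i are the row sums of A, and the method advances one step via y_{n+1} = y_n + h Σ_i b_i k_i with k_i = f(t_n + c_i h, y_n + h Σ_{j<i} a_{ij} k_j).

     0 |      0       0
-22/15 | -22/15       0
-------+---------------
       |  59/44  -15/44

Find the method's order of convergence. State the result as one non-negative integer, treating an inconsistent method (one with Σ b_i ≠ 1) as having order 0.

b = (59/44, -15/44)
c = (0, -22/15)
Σ b_i: 59/44·1 + (-15/44)·1 = 1 ✓
b·c: (-15/44)·(-22/15) = 1/2 ✓; 2 stages ⇒ order 2.

2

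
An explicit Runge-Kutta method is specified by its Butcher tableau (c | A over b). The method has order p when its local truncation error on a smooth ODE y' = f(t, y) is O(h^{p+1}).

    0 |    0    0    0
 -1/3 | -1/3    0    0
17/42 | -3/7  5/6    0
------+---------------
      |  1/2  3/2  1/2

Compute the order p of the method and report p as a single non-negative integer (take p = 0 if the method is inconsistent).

b = (1/2, 3/2, 1/2)
c = (0, -1/3, 17/42)
Ac = (0, 0, -5/18)
Σ b_i: 1/2·1 + 3/2·1 + 1/2·1 = 5/2 ≠ 1 ⇒ order 0.

0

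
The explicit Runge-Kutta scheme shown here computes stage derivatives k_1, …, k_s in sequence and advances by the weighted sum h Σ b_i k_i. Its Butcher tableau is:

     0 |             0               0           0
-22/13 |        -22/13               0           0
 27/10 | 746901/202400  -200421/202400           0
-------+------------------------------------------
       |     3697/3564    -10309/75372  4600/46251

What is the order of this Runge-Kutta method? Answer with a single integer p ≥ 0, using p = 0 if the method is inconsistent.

b = (3697/3564, -10309/75372, 4600/46251)
c = (0, -22/13, 27/10)
Ac = (0, 0, 15417/9200)
Σ b_i: 3697/3564·1 + (-10309/75372)·1 + 4600/46251·1 = 1 ✓
b·c: (-10309/75372)·(-22/13) + 4600/46251·27/10 = 1/2 ✓
b·c²: (-10309/75372)·484/169 + 4600/46251·729/100 = 1/3 ✓
b·Ac: 4600/46251·15417/9200 = 1/6 ✓; 3 stages ⇒ order 3.

3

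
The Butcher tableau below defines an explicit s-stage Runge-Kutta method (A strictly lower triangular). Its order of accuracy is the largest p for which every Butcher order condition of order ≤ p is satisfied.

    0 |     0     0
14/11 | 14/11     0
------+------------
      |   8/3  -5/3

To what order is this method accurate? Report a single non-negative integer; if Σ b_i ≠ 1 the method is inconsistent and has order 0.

1

b = (8/3, -5/3)
c = (0, 14/11)
Σ b_i: 8/3·1 + (-5/3)·1 = 1 ✓
b·c: (-5/3)·14/11 = -70/33 ≠ 1/2 ⇒ order 1.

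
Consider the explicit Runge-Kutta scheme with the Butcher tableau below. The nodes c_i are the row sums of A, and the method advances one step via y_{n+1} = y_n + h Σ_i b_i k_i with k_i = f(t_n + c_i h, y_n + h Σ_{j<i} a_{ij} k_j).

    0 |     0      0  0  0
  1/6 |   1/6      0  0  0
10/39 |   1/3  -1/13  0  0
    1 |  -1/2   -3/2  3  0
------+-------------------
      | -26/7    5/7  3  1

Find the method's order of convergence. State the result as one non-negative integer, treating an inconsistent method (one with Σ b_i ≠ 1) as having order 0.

b = (-26/7, 5/7, 3, 1)
c = (0, 1/6, 10/39, 1)
Ac = (0, 0, -1/78, 27/52)
Σ b_i: (-26/7)·1 + 5/7·1 + 3·1 + 1·1 = 1 ✓
b·c: 5/7·1/6 + 3·10/39 + 1·1 = 1031/546 ≠ 1/2 ⇒ order 1.

1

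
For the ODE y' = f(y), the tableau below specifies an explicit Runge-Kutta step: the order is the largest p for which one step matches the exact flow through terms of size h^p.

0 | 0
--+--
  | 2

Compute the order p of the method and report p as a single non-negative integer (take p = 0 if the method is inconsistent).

0

b = (2)
c = (0)
Σ b_i: 2·1 = 2 ≠ 1 ⇒ order 0.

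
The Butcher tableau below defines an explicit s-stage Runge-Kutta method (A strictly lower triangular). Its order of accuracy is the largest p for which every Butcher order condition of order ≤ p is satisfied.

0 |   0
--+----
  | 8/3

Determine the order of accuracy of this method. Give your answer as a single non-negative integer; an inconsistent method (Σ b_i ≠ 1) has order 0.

b = (8/3)
c = (0)
Σ b_i: 8/3·1 = 8/3 ≠ 1 ⇒ order 0.

0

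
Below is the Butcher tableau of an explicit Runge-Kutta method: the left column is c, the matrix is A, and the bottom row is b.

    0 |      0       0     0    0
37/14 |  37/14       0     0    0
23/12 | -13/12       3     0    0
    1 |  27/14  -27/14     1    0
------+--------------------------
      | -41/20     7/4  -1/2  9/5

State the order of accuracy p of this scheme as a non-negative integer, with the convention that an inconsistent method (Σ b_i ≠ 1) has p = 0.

1

b = (-41/20, 7/4, -1/2, 9/5)
c = (0, 37/14, 23/12, 1)
Ac = (0, 0, 111/14, -935/294)
Σ b_i: (-41/20)·1 + 7/4·1 + (-1/2)·1 + 9/5·1 = 1 ✓
b·c: 7/4·37/14 + (-1/2)·23/12 + 9/5·1 = 82/15 ≠ 1/2 ⇒ order 1.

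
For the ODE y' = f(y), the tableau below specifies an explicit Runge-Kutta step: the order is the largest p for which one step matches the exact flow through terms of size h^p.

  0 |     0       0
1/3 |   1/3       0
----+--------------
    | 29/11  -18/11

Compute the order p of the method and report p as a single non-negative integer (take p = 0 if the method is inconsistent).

b = (29/11, -18/11)
c = (0, 1/3)
Σ b_i: 29/11·1 + (-18/11)·1 = 1 ✓
b·c: (-18/11)·1/3 = -6/11 ≠ 1/2 ⇒ order 1.

1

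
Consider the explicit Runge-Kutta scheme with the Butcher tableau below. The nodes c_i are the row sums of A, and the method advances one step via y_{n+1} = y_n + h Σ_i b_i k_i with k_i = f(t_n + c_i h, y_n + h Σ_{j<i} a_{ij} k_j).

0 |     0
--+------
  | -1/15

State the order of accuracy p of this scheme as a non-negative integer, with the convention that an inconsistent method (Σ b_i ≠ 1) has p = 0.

b = (-1/15)
c = (0)
Σ b_i: (-1/15)·1 = -1/15 ≠ 1 ⇒ order 0.

0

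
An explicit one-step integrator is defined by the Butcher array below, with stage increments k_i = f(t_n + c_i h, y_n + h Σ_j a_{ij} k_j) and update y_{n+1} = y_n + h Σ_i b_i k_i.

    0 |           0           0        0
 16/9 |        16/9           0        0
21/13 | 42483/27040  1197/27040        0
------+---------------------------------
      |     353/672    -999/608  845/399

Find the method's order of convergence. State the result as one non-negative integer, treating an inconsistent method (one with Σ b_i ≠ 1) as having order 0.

3

b = (353/672, -999/608, 845/399)
c = (0, 16/9, 21/13)
Ac = (0, 0, 133/1690)
Σ b_i: 353/672·1 + (-999/608)·1 + 845/399·1 = 1 ✓
b·c: (-999/608)·16/9 + 845/399·21/13 = 1/2 ✓
b·c²: (-999/608)·256/81 + 845/399·441/169 = 1/3 ✓
b·Ac: 845/399·133/1690 = 1/6 ✓; 3 stages ⇒ order 3.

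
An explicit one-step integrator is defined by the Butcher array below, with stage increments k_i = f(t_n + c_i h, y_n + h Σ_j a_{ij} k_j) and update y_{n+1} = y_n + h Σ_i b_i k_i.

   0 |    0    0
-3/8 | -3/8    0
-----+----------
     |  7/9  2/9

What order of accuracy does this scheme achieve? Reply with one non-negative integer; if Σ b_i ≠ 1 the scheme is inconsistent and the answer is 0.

1

b = (7/9, 2/9)
c = (0, -3/8)
Σ b_i: 7/9·1 + 2/9·1 = 1 ✓
b·c: 2/9·(-3/8) = -1/12 ≠ 1/2 ⇒ order 1.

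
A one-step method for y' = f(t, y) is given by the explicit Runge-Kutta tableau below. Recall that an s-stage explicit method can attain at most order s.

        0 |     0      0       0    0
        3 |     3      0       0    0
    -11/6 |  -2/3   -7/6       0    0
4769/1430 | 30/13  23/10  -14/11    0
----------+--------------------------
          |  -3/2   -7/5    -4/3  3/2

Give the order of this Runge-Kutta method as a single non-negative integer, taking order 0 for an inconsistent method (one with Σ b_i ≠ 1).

b = (-3/2, -7/5, -4/3, 3/2)
c = (0, 3, -11/6, 4769/1430)
Ac = (0, 0, -7/2, 277/30)
Σ b_i: (-3/2)·1 + (-7/5)·1 + (-4/3)·1 + 3/2·1 = -41/15 ≠ 1 ⇒ order 0.

0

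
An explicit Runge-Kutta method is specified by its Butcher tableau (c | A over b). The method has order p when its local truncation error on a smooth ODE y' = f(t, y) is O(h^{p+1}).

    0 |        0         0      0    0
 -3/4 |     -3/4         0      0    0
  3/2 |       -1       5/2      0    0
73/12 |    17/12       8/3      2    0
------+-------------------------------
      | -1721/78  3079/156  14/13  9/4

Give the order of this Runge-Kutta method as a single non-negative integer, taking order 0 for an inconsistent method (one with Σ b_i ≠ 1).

b = (-1721/78, 3079/156, 14/13, 9/4)
c = (0, -3/4, 3/2, 73/12)
Ac = (0, 0, -15/8, 1)
Σ b_i: (-1721/78)·1 + 3079/156·1 + 14/13·1 + 9/4·1 = 1 ✓
b·c: 3079/156·(-3/4) + 14/13·3/2 + 9/4·73/12 = 1/2 ✓
b·c²: 3079/156·9/16 + 14/13·9/4 + 9/4·5329/144 = 40265/416 ≠ 1/3 ⇒ order 2.
b·Ac: 14/13·(-15/8) + 9/4·1 = 3/13 ≠ 1/6

2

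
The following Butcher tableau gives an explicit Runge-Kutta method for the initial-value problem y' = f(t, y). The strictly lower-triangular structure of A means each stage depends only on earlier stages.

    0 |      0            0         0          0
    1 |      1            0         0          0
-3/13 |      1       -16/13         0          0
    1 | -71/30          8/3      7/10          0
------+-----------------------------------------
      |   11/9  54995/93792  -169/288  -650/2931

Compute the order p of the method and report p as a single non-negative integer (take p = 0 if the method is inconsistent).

b = (11/9, 54995/93792, -169/288, -650/2931)
c = (0, 1, -3/13, 1)
Ac = (0, 0, -16/13, 977/390)
Σ b_i: 11/9·1 + 54995/93792·1 + (-169/288)·1 + (-650/2931)·1 = 1 ✓
b·c: 54995/93792·1 + (-169/288)·(-3/13) + (-650/2931)·1 = 1/2 ✓
b·c²: 54995/93792·1 + (-169/288)·9/169 + (-650/2931)·1 = 1/3 ✓
b·Ac: (-169/288)·(-16/13) + (-650/2931)·977/390 = 1/6 ✓
b·c³: 54995/93792·1 + (-169/288)·(-27/2197) + (-650/2931)·1 = 29/78 ≠ 1/4 ⇒ order 3.
b·(c∘Ac): (-169/288)·48/169 + (-650/2931)·977/390 = -13/18 ≠ 1/8
b·Ac²: (-169/288)·(-16/13) + (-650/2931)·13709/5070 = 9341/76206 ≠ 1/12
b·A²c: (-650/2931)·(-56/65) = 560/2931 ≠ 1/24

3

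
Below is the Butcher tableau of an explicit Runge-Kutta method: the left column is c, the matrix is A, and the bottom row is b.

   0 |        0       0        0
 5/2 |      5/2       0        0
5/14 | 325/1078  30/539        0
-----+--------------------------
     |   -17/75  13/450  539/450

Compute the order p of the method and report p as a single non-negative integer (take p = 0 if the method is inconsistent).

b = (-17/75, 13/450, 539/450)
c = (0, 5/2, 5/14)
Ac = (0, 0, 75/539)
Σ b_i: (-17/75)·1 + 13/450·1 + 539/450·1 = 1 ✓
b·c: 13/450·5/2 + 539/450·5/14 = 1/2 ✓
b·c²: 13/450·25/4 + 539/450·25/196 = 1/3 ✓
b·Ac: 539/450·75/539 = 1/6 ✓; 3 stages ⇒ order 3.

3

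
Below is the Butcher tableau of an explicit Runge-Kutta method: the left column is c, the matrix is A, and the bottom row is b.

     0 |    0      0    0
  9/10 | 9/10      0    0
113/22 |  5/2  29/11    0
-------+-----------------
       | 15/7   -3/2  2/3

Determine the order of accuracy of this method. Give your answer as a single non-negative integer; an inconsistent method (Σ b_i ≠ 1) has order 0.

0

b = (15/7, -3/2, 2/3)
c = (0, 9/10, 113/22)
Ac = (0, 0, 261/110)
Σ b_i: 15/7·1 + (-3/2)·1 + 2/3·1 = 55/42 ≠ 1 ⇒ order 0.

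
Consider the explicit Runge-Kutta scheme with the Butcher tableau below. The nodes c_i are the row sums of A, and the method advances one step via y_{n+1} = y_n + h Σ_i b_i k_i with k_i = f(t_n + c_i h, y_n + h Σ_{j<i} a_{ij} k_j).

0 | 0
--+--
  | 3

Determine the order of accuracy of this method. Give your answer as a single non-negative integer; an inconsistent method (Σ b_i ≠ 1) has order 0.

0

b = (3)
c = (0)
Σ b_i: 3·1 = 3 ≠ 1 ⇒ order 0.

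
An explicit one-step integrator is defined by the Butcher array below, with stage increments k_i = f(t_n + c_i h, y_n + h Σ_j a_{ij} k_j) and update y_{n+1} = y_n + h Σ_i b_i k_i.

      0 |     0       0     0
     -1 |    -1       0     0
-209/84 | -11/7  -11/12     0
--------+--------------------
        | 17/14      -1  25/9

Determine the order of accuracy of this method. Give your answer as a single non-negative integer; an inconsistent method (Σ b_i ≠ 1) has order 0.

b = (17/14, -1, 25/9)
c = (0, -1, -209/84)
Ac = (0, 0, 11/12)
Σ b_i: 17/14·1 + (-1)·1 + 25/9·1 = 377/126 ≠ 1 ⇒ order 0.

0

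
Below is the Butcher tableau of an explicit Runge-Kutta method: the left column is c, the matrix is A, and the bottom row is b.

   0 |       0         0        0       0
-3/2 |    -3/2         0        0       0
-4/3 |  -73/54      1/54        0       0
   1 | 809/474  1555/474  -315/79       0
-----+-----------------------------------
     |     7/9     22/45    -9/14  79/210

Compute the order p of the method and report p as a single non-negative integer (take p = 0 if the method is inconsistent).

4

b = (7/9, 22/45, -9/14, 79/210)
c = (0, -3/2, -4/3, 1)
Ac = (0, 0, -1/36, 125/316)
Σ b_i: 7/9·1 + 22/45·1 + (-9/14)·1 + 79/210·1 = 1 ✓
b·c: 22/45·(-3/2) + (-9/14)·(-4/3) + 79/210·1 = 1/2 ✓
b·c²: 22/45·9/4 + (-9/14)·16/9 + 79/210·1 = 1/3 ✓
b·Ac: (-9/14)·(-1/36) + 79/210·125/316 = 1/6 ✓
b·c³: 22/45·(-27/8) + (-9/14)·(-64/27) + 79/210·1 = 1/4 ✓
b·(c∘Ac): (-9/14)·1/27 + 79/210·125/316 = 1/8 ✓
b·Ac²: (-9/14)·1/24 + 79/210·185/632 = 1/12 ✓
b·A²c: 79/210·35/316 = 1/24 ✓; 4 stages ⇒ order 4.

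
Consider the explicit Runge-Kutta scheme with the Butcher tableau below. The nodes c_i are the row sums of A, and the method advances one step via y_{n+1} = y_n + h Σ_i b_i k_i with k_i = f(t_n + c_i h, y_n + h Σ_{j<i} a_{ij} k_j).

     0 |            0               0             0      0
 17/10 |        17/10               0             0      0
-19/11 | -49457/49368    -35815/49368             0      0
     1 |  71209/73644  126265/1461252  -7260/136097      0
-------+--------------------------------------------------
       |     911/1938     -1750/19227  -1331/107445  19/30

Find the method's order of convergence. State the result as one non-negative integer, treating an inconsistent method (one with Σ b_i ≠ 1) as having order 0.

4

b = (911/1938, -1750/19227, -1331/107445, 19/30)
c = (0, 17/10, -19/11, 1)
Ac = (0, 0, -7163/5808, 109/456)
Σ b_i: 911/1938·1 + (-1750/19227)·1 + (-1331/107445)·1 + 19/30·1 = 1 ✓
b·c: (-1750/19227)·17/10 + (-1331/107445)·(-19/11) + 19/30·1 = 1/2 ✓
b·c²: (-1750/19227)·289/100 + (-1331/107445)·361/121 + 19/30·1 = 1/3 ✓
b·Ac: (-1331/107445)·(-7163/5808) + 19/30·109/456 = 1/6 ✓
b·c³: (-1750/19227)·4913/1000 + (-1331/107445)·(-6859/1331) + 19/30·1 = 1/4 ✓
b·(c∘Ac): (-1331/107445)·136097/63888 + 19/30·109/456 = 1/8 ✓
b·Ac²: (-1331/107445)·(-121771/58080) + 19/30·413/4560 = 1/12 ✓
b·A²c: 19/30·5/76 = 1/24 ✓; 4 stages ⇒ order 4.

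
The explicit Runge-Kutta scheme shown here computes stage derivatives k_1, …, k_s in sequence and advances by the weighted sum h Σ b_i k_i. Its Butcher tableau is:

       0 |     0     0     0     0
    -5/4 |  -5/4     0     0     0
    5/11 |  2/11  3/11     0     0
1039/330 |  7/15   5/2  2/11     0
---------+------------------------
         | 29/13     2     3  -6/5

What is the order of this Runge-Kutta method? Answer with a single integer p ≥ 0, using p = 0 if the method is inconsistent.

b = (29/13, 2, 3, -6/5)
c = (0, -5/4, 5/11, 1039/330)
Ac = (0, 0, -15/44, -2945/968)
Σ b_i: 29/13·1 + 2·1 + 3·1 + (-6/5)·1 = 392/65 ≠ 1 ⇒ order 0.

0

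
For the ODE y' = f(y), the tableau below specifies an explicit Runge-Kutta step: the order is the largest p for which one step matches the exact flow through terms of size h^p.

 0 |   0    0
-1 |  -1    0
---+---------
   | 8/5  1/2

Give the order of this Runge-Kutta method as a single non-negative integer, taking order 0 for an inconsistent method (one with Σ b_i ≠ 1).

0

b = (8/5, 1/2)
c = (0, -1)
Σ b_i: 8/5·1 + 1/2·1 = 21/10 ≠ 1 ⇒ order 0.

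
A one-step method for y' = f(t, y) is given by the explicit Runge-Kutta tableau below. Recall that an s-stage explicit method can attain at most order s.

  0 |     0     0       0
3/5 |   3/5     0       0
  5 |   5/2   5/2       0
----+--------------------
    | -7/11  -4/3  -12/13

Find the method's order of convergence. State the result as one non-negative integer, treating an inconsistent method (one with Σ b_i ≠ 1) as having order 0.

b = (-7/11, -4/3, -12/13)
c = (0, 3/5, 5)
Ac = (0, 0, 3/2)
Σ b_i: (-7/11)·1 + (-4/3)·1 + (-12/13)·1 = -1241/429 ≠ 1 ⇒ order 0.

0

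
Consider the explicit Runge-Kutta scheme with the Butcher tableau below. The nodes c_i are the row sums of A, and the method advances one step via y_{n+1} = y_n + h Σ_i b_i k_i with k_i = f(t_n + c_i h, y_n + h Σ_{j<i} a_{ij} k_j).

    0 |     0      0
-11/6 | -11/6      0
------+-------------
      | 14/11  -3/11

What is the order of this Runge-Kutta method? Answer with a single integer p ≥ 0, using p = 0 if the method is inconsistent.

2

b = (14/11, -3/11)
c = (0, -11/6)
Σ b_i: 14/11·1 + (-3/11)·1 = 1 ✓
b·c: (-3/11)·(-11/6) = 1/2 ✓; 2 stages ⇒ order 2.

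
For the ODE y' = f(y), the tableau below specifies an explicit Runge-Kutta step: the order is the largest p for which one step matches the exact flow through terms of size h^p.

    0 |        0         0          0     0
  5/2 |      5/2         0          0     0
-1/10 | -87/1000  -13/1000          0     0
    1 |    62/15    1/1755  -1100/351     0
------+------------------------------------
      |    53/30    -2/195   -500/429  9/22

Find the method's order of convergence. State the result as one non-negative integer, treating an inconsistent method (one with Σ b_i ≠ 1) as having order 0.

b = (53/30, -2/195, -500/429, 9/22)
c = (0, 5/2, -1/10, 1)
Ac = (0, 0, -13/400, 17/54)
Σ b_i: 53/30·1 + (-2/195)·1 + (-500/429)·1 + 9/22·1 = 1 ✓
b·c: (-2/195)·5/2 + (-500/429)·(-1/10) + 9/22·1 = 1/2 ✓
b·c²: (-2/195)·25/4 + (-500/429)·1/100 + 9/22·1 = 1/3 ✓
b·Ac: (-500/429)·(-13/400) + 9/22·17/54 = 1/6 ✓
b·c³: (-2/195)·125/8 + (-500/429)·(-1/1000) + 9/22·1 = 1/4 ✓
b·(c∘Ac): (-500/429)·13/4000 + 9/22·17/54 = 1/8 ✓
b·Ac²: (-500/429)·(-13/160) + 9/22·(-1/36) = 1/12 ✓
b·A²c: 9/22·11/108 = 1/24 ✓; 4 stages ⇒ order 4.

4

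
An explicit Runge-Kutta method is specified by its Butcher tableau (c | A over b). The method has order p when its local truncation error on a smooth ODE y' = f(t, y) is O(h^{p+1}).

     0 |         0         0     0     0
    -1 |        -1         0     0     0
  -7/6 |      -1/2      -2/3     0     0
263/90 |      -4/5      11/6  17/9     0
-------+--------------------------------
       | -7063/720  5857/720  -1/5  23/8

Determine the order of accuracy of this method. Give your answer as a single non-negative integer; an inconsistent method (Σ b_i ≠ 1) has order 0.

b = (-7063/720, 5857/720, -1/5, 23/8)
c = (0, -1, -7/6, 263/90)
Ac = (0, 0, 2/3, -109/27)
Σ b_i: (-7063/720)·1 + 5857/720·1 + (-1/5)·1 + 23/8·1 = 1 ✓
b·c: 5857/720·(-1) + (-1/5)·(-7/6) + 23/8·263/90 = 1/2 ✓
b·c²: 5857/720·1 + (-1/5)·49/36 + 23/8·69169/8100 = 2100377/64800 ≠ 1/3 ⇒ order 2.
b·Ac: (-1/5)·2/3 + 23/8·(-109/27) = -12679/1080 ≠ 1/6

2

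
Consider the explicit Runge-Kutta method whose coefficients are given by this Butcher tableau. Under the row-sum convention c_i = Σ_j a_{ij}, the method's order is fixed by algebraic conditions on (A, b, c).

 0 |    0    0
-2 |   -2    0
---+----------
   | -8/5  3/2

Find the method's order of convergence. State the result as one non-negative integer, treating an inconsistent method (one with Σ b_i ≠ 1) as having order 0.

0

b = (-8/5, 3/2)
c = (0, -2)
Σ b_i: (-8/5)·1 + 3/2·1 = -1/10 ≠ 1 ⇒ order 0.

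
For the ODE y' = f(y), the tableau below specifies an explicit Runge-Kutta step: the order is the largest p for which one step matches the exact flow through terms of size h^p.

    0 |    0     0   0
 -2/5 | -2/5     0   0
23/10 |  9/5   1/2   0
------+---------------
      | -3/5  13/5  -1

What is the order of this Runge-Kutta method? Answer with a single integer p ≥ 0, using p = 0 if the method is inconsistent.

b = (-3/5, 13/5, -1)
c = (0, -2/5, 23/10)
Ac = (0, 0, -1/5)
Σ b_i: (-3/5)·1 + 13/5·1 + (-1)·1 = 1 ✓
b·c: 13/5·(-2/5) + (-1)·23/10 = -167/50 ≠ 1/2 ⇒ order 1.

1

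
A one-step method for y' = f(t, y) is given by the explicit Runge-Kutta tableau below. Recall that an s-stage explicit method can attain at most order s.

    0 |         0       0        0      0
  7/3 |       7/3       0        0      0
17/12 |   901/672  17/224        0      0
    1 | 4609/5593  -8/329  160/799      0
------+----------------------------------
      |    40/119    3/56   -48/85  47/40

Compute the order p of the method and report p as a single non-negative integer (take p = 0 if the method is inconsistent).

4

b = (40/119, 3/56, -48/85, 47/40)
c = (0, 7/3, 17/12, 1)
Ac = (0, 0, 17/96, 32/141)
Σ b_i: 40/119·1 + 3/56·1 + (-48/85)·1 + 47/40·1 = 1 ✓
b·c: 3/56·7/3 + (-48/85)·17/12 + 47/40·1 = 1/2 ✓
b·c²: 3/56·49/9 + (-48/85)·289/144 + 47/40·1 = 1/3 ✓
b·Ac: (-48/85)·17/96 + 47/40·32/141 = 1/6 ✓
b·c³: 3/56·343/27 + (-48/85)·4913/1728 + 47/40·1 = 1/4 ✓
b·(c∘Ac): (-48/85)·289/1152 + 47/40·32/141 = 1/8 ✓
b·Ac²: (-48/85)·119/288 + 47/40·38/141 = 1/12 ✓
b·A²c: 47/40·5/141 = 1/24 ✓; 4 stages ⇒ order 4.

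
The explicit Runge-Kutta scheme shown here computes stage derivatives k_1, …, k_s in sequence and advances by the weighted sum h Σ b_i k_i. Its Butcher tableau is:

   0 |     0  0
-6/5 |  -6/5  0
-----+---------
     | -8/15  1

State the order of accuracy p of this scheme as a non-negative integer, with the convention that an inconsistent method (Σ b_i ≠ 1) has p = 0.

0

b = (-8/15, 1)
c = (0, -6/5)
Σ b_i: (-8/15)·1 + 1·1 = 7/15 ≠ 1 ⇒ order 0.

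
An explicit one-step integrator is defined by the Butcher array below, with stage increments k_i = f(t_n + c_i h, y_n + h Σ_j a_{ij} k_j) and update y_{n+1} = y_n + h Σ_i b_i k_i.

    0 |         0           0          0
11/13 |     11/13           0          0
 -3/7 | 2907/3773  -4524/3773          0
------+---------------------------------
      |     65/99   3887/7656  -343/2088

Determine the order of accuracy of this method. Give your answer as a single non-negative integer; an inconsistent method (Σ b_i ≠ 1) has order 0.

b = (65/99, 3887/7656, -343/2088)
c = (0, 11/13, -3/7)
Ac = (0, 0, -348/343)
Σ b_i: 65/99·1 + 3887/7656·1 + (-343/2088)·1 = 1 ✓
b·c: 3887/7656·11/13 + (-343/2088)·(-3/7) = 1/2 ✓
b·c²: 3887/7656·121/169 + (-343/2088)·9/49 = 1/3 ✓
b·Ac: (-343/2088)·(-348/343) = 1/6 ✓; 3 stages ⇒ order 3.

3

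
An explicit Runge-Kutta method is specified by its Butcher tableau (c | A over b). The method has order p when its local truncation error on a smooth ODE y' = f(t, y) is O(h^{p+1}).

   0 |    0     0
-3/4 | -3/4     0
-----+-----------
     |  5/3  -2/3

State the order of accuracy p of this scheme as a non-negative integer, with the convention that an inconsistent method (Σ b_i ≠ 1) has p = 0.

b = (5/3, -2/3)
c = (0, -3/4)
Σ b_i: 5/3·1 + (-2/3)·1 = 1 ✓
b·c: (-2/3)·(-3/4) = 1/2 ✓; 2 stages ⇒ order 2.

2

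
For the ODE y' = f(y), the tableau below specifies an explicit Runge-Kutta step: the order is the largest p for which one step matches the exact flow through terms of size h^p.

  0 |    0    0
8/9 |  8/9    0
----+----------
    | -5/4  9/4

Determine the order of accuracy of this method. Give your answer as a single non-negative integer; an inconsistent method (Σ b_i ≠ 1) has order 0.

b = (-5/4, 9/4)
c = (0, 8/9)
Σ b_i: (-5/4)·1 + 9/4·1 = 1 ✓
b·c: 9/4·8/9 = 2 ≠ 1/2 ⇒ order 1.

1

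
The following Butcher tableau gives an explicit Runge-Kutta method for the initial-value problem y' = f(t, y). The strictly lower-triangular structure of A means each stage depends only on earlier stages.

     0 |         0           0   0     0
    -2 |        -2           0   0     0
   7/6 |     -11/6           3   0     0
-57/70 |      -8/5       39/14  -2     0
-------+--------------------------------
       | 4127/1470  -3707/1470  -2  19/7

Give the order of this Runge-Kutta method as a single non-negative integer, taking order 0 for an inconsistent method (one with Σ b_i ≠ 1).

b = (4127/1470, -3707/1470, -2, 19/7)
c = (0, -2, 7/6, -57/70)
Ac = (0, 0, -6, -166/21)
Σ b_i: 4127/1470·1 + (-3707/1470)·1 + (-2)·1 + 19/7·1 = 1 ✓
b·c: (-3707/1470)·(-2) + (-2)·7/6 + 19/7·(-57/70) = 1/2 ✓
b·c²: (-3707/1470)·4 + (-2)·49/36 + 19/7·3249/4900 = -3398651/308700 ≠ 1/3 ⇒ order 2.
b·Ac: (-2)·(-6) + 19/7·(-166/21) = -1390/147 ≠ 1/6

2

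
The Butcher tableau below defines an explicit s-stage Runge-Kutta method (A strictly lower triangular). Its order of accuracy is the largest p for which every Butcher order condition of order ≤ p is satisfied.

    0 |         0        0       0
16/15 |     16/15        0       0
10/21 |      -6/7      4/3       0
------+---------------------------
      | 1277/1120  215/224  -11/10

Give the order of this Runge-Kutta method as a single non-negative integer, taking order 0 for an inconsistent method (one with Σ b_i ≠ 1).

b = (1277/1120, 215/224, -11/10)
c = (0, 16/15, 10/21)
Ac = (0, 0, 64/45)
Σ b_i: 1277/1120·1 + 215/224·1 + (-11/10)·1 = 1 ✓
b·c: 215/224·16/15 + (-11/10)·10/21 = 1/2 ✓
b·c²: 215/224·256/225 + (-11/10)·100/441 = 1858/2205 ≠ 1/3 ⇒ order 2.
b·Ac: (-11/10)·64/45 = -352/225 ≠ 1/6

2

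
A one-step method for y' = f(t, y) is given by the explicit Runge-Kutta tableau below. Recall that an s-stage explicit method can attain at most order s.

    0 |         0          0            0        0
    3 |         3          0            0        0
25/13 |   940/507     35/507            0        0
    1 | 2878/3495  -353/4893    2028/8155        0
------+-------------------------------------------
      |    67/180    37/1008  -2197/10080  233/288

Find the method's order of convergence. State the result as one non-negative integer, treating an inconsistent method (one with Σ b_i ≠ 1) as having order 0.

4

b = (67/180, 37/1008, -2197/10080, 233/288)
c = (0, 3, 25/13, 1)
Ac = (0, 0, 35/169, 61/233)
Σ b_i: 67/180·1 + 37/1008·1 + (-2197/10080)·1 + 233/288·1 = 1 ✓
b·c: 37/1008·3 + (-2197/10080)·25/13 + 233/288·1 = 1/2 ✓
b·c²: 37/1008·9 + (-2197/10080)·625/169 + 233/288·1 = 1/3 ✓
b·Ac: (-2197/10080)·35/169 + 233/288·61/233 = 1/6 ✓
b·c³: 37/1008·27 + (-2197/10080)·15625/2197 + 233/288·1 = 1/4 ✓
b·(c∘Ac): (-2197/10080)·875/2197 + 233/288·61/233 = 1/8 ✓
b·Ac²: (-2197/10080)·105/169 + 233/288·63/233 = 1/12 ✓
b·A²c: 233/288·12/233 = 1/24 ✓; 4 stages ⇒ order 4.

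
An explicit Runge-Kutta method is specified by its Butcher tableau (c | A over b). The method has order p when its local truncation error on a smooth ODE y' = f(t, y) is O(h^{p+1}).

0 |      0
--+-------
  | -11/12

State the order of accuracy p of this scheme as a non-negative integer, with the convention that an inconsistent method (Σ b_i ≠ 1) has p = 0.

b = (-11/12)
c = (0)
Σ b_i: (-11/12)·1 = -11/12 ≠ 1 ⇒ order 0.

0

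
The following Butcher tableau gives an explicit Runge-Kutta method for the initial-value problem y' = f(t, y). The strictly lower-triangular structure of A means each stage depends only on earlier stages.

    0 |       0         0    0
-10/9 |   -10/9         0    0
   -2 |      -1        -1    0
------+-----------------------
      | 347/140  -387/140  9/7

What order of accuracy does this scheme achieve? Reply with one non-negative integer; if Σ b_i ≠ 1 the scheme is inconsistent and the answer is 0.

2

b = (347/140, -387/140, 9/7)
c = (0, -10/9, -2)
Ac = (0, 0, 10/9)
Σ b_i: 347/140·1 + (-387/140)·1 + 9/7·1 = 1 ✓
b·c: (-387/140)·(-10/9) + 9/7·(-2) = 1/2 ✓
b·c²: (-387/140)·100/81 + 9/7·4 = 109/63 ≠ 1/3 ⇒ order 2.
b·Ac: 9/7·10/9 = 10/7 ≠ 1/6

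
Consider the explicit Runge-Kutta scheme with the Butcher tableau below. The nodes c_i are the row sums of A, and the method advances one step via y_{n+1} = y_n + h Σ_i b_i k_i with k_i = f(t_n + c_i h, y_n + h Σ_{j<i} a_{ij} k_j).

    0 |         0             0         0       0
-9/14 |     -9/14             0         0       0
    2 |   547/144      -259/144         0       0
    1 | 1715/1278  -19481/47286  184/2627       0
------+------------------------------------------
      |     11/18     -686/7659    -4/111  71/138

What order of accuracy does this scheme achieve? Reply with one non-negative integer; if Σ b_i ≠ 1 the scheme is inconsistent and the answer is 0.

b = (11/18, -686/7659, -4/111, 71/138)
c = (0, -9/14, 2, 1)
Ac = (0, 0, 37/32, 115/284)
Σ b_i: 11/18·1 + (-686/7659)·1 + (-4/111)·1 + 71/138·1 = 1 ✓
b·c: (-686/7659)·(-9/14) + (-4/111)·2 + 71/138·1 = 1/2 ✓
b·c²: (-686/7659)·81/196 + (-4/111)·4 + 71/138·1 = 1/3 ✓
b·Ac: (-4/111)·37/32 + 71/138·115/284 = 1/6 ✓
b·c³: (-686/7659)·(-729/2744) + (-4/111)·8 + 71/138·1 = 1/4 ✓
b·(c∘Ac): (-4/111)·37/16 + 71/138·115/284 = 1/8 ✓
b·Ac²: (-4/111)·(-333/448) + 71/138·437/3976 = 1/12 ✓
b·A²c: 71/138·23/284 = 1/24 ✓; 4 stages ⇒ order 4.

4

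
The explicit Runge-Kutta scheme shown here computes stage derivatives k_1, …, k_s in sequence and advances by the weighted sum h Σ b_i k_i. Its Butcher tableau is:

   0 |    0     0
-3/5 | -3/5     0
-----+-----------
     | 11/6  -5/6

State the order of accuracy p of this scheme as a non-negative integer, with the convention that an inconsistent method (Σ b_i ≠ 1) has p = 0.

b = (11/6, -5/6)
c = (0, -3/5)
Σ b_i: 11/6·1 + (-5/6)·1 = 1 ✓
b·c: (-5/6)·(-3/5) = 1/2 ✓; 2 stages ⇒ order 2.

2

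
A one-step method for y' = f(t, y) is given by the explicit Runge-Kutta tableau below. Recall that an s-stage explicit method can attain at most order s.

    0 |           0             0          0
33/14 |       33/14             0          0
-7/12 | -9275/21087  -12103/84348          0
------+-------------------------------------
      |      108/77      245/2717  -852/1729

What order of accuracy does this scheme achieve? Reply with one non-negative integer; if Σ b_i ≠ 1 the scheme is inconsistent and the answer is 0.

b = (108/77, 245/2717, -852/1729)
c = (0, 33/14, -7/12)
Ac = (0, 0, -1729/5112)
Σ b_i: 108/77·1 + 245/2717·1 + (-852/1729)·1 = 1 ✓
b·c: 245/2717·33/14 + (-852/1729)·(-7/12) = 1/2 ✓
b·c²: 245/2717·1089/196 + (-852/1729)·49/144 = 1/3 ✓
b·Ac: (-852/1729)·(-1729/5112) = 1/6 ✓; 3 stages ⇒ order 3.

3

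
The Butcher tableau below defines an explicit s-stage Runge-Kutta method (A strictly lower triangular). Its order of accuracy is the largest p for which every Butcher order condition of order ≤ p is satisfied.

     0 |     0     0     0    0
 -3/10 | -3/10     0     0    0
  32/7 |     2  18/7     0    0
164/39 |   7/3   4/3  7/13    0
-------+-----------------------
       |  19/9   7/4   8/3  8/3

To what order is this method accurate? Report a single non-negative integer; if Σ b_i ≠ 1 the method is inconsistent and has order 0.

b = (19/9, 7/4, 8/3, 8/3)
c = (0, -3/10, 32/7, 164/39)
Ac = (0, 0, -27/35, 134/65)
Σ b_i: 19/9·1 + 7/4·1 + 8/3·1 + 8/3·1 = 331/36 ≠ 1 ⇒ order 0.

0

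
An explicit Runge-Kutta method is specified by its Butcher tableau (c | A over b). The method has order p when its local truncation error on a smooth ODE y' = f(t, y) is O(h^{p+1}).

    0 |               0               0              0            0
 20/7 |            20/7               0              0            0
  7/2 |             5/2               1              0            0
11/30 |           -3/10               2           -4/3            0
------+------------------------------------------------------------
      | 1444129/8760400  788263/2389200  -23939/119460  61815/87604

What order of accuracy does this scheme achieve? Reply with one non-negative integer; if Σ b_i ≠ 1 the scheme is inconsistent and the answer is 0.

3

b = (1444129/8760400, 788263/2389200, -23939/119460, 61815/87604)
c = (0, 20/7, 7/2, 11/30)
Ac = (0, 0, 20/7, 22/21)
Σ b_i: 1444129/8760400·1 + 788263/2389200·1 + (-23939/119460)·1 + 61815/87604·1 = 1 ✓
b·c: 788263/2389200·20/7 + (-23939/119460)·7/2 + 61815/87604·11/30 = 1/2 ✓
b·c²: 788263/2389200·400/49 + (-23939/119460)·49/4 + 61815/87604·121/900 = 1/3 ✓
b·Ac: (-23939/119460)·20/7 + 61815/87604·22/21 = 1/6 ✓
b·c³: 788263/2389200·8000/343 + (-23939/119460)·343/8 + 61815/87604·1331/27000 = -43248299/50173200 ≠ 1/4 ⇒ order 3.
b·(c∘Ac): (-23939/119460)·10 + 61815/87604·121/315 = -96605/55748 ≠ 1/8
b·Ac²: (-23939/119460)·400/49 + 61815/87604·(-1/147) = -3018305/1839684 ≠ 1/12
b·A²c: 61815/87604·(-80/21) = -412100/153307 ≠ 1/24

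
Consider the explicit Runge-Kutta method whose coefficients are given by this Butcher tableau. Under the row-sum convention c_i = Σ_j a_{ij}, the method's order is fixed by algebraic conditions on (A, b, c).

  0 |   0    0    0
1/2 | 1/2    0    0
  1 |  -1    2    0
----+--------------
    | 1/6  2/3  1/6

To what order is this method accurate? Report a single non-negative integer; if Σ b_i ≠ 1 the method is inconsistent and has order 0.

b = (1/6, 2/3, 1/6)
c = (0, 1/2, 1)
Ac = (0, 0, 1)
Σ b_i: 1/6·1 + 2/3·1 + 1/6·1 = 1 ✓
b·c: 2/3·1/2 + 1/6·1 = 1/2 ✓
b·c²: 2/3·1/4 + 1/6·1 = 1/3 ✓
b·Ac: 1/6·1 = 1/6 ✓; 3 stages ⇒ order 3.

3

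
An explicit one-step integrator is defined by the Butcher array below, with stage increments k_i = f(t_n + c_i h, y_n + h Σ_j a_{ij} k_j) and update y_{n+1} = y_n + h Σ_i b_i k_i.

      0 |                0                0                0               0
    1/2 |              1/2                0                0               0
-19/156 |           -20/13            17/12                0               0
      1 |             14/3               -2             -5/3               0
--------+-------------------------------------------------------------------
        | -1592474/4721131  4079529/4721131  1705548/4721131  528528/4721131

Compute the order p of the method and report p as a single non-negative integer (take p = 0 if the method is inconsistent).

b = (-1592474/4721131, 4079529/4721131, 1705548/4721131, 528528/4721131)
c = (0, 1/2, -19/156, 1)
Ac = (0, 0, 17/24, -373/468)
Σ b_i: (-1592474/4721131)·1 + 4079529/4721131·1 + 1705548/4721131·1 + 528528/4721131·1 = 1 ✓
b·c: 4079529/4721131·1/2 + 1705548/4721131·(-19/156) + 528528/4721131·1 = 1/2 ✓
b·c²: 4079529/4721131·1/4 + 1705548/4721131·361/24336 + 528528/4721131·1 = 1/3 ✓
b·Ac: 1705548/4721131·17/24 + 528528/4721131·(-373/468) = 1/6 ✓
b·c³: 4079529/4721131·1/8 + 1705548/4721131·(-6859/3796416) + 528528/4721131·1 = 1938245783/8837957232 ≠ 1/4 ⇒ order 3.
b·(c∘Ac): 1705548/4721131·(-323/3744) + 528528/4721131·(-373/468) = -13641151/113307144 ≠ 1/8
b·Ac²: 1705548/4721131·17/48 + 528528/4721131·(-38309/73008) = 152903689/2209489308 ≠ 1/12
b·A²c: 528528/4721131·(-85/72) = -1871870/14163393 ≠ 1/24

3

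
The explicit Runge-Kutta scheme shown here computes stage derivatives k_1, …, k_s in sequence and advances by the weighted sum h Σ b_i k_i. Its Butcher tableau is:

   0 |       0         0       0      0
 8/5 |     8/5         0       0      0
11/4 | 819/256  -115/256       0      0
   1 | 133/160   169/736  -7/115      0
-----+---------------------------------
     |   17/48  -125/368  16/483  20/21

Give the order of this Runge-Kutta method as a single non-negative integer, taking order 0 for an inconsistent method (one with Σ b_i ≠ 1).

4

b = (17/48, -125/368, 16/483, 20/21)
c = (0, 8/5, 11/4, 1)
Ac = (0, 0, -23/32, 1/5)
Σ b_i: 17/48·1 + (-125/368)·1 + 16/483·1 + 20/21·1 = 1 ✓
b·c: (-125/368)·8/5 + 16/483·11/4 + 20/21·1 = 1/2 ✓
b·c²: (-125/368)·64/25 + 16/483·121/16 + 20/21·1 = 1/3 ✓
b·Ac: 16/483·(-23/32) + 20/21·1/5 = 1/6 ✓
b·c³: (-125/368)·512/125 + 16/483·1331/64 + 20/21·1 = 1/4 ✓
b·(c∘Ac): 16/483·(-253/128) + 20/21·1/5 = 1/8 ✓
b·Ac²: 16/483·(-23/20) + 20/21·51/400 = 1/12 ✓
b·A²c: 20/21·7/160 = 1/24 ✓; 4 stages ⇒ order 4.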